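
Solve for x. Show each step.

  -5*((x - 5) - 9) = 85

Step 1. [-5*((x - 5) - 9) = 85] leading coefficient -5: divide by -5. So div: (x - 5) - 9 = -17.
Step 2. [(x - 5) - 9 = -17] -9 is outermost — add 9 both sides. So sub: x - 5 = -8.
Step 3. [x - 5 = -8] the outer -5 inverts by adding 5, so sub: x = -3.

Answer: x ∈ {-3}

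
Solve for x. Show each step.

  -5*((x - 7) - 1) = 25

Step 1. [-5*((x - 7) - 1) = 25] -5·(inner) — divide through by -5. So div: (x - 7) - 1 = -5.
Step 2. [(x - 7) - 1 = -5] 1 comes off first (add 1). So sub: x - 7 = -4.
Step 3. [x - 7 = -4] -7 is outermost — add 7 both sides ⇒ sub: x = 3.

Answer: x ∈ {3}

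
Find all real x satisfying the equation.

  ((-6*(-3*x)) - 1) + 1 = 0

Step 1. [((-6*(-3*x)) - 1) + 1 = 0] 1 comes off first (subtract 1) ⇒ sub: (-6*(-3*x)) - 1 = -1.
Step 2. [(-6*(-3*x)) - 1 = -1] -1 is outermost — add 1 both sides. So sub: -6*(-3*x) = 0.
Step 3. [-6*(-3*x) = 0] LHS = -6·(…); ÷-6 both sides. So div: -3*x = 0.
Step 4. [-3*x = 0] divide by the outer -3, so div: x = 0.

Answer: x ∈ {0}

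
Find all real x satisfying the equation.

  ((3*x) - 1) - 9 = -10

Step 1. [((3*x) - 1) - 9 = -10] peel the -9: add 9 from each side ⇒ sub: (3*x) - 1 = -1.
Step 2. [(3*x) - 1 = -1] 1 comes off first (add 1), so sub: 3*x = 0.
Step 3. [3*x = 0] 3 out front; divide by 3 ⇒ div: x = 0.

Answer: x ∈ {0}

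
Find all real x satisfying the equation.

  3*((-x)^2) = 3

Step 1. [3*((-x)^2) = 3] leading coefficient 3: divide by 3, so div: (-x)^2 = 1.
Step 2. [(-x)^2 = 1] LHS squared, RHS 1 ≥ 0: apply √ (±), so sqrt: -x = 1 or -1.
Step 3. [-x = 1 or -1] flip signs both sides. So neg: x = -1 or 1.

Answer: x ∈ {-1, 1}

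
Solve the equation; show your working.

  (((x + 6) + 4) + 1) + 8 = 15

Step 1. [(((x + 6) + 4) + 1) + 8 = 15] the outer +8 inverts by subtracting 8. So sub: ((x + 6) + 4) + 1 = 7.
Step 2. [((x + 6) + 4) + 1 = 7] subtract 1: x sits inside (… + 1), so sub: (x + 6) + 4 = 6.
Step 3. [(x + 6) + 4 = 6] subtract 4: x sits inside (… + 4), so sub: x + 6 = 2.
Step 4. [x + 6 = 2] +6 is outermost — subtract 6 both sides. So sub: x = -4.

Answer: x ∈ {-4}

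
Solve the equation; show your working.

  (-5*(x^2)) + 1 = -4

Step 1. [(-5*(x^2)) + 1 = -4] peel the +1: subtract 1 from each side ⇒ sub: -5*(x^2) = -5.
Step 2. [-5*(x^2) = -5] divide by the outer -5 ⇒ div: x^2 = 1.
Step 3. [x^2 = 1] √ both sides: 1 ≥ 0 gives two branches ⇒ sqrt: x = 1 or -1.

Answer: x ∈ {-1, 1}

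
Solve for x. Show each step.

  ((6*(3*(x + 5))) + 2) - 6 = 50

Step 1. [((6*(3*(x + 5))) + 2) - 6 = 50] the outer -6 inverts by adding 6, so sub: (6*(3*(x + 5))) + 2 = 56.
Step 2. [(6*(3*(x + 5))) + 2 = 56] subtract 2: x sits inside (… + 2) ⇒ sub: 6*(3*(x + 5)) = 54.
Step 3. [6*(3*(x + 5)) = 54] divide by the outer 6. So div: 3*(x + 5) = 9.
Step 4. [3*(x + 5) = 9] 3·(inner) — divide through by 3. So div: x + 5 = 3.
Step 5. [x + 5 = 3] subtract 5: x sits inside (… + 5), so sub: x = -2.

Answer: x ∈ {-2}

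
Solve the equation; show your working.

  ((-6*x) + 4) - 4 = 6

Step 1. [((-6*x) + 4) - 4 = 6] the outer -4 inverts by adding 4 ⇒ sub: (-6*x) + 4 = 10.
Step 2. [(-6*x) + 4 = 10] subtract 4: x sits inside (… + 4) ⇒ sub: -6*x = 6.
Step 3. [-6*x = 6] leading coefficient -6: divide by -6. So div: x = -1.

Answer: x ∈ {-1}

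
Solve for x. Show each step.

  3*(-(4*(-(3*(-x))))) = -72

Step 1. [3*(-(4*(-(3*(-x))))) = -72] 3·(inner) — divide through by 3. So div: -(4*(-(3*(-x)))) = -24.
Step 2. [-(4*(-(3*(-x)))) = -24] leading − — multiply by −1. So neg: 4*(-(3*(-x))) = 24.
Step 3. [4*(-(3*(-x))) = 24] 4·(inner) — divide through by 4, so div: -(3*(-x)) = 6.
Step 4. [-(3*(-x)) = 6] LHS negated; negate both sides ⇒ neg: 3*(-x) = -6.
Step 5. [3*(-x) = -6] 3·(inner) — divide through by 3. So div: -x = -2.
Step 6. [-x = -2] flip signs both sides. So neg: x = 2.

Answer: x ∈ {2}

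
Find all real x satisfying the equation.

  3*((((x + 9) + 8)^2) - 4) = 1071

Step 1. [3*((((x + 9) + 8)^2) - 4) = 1071] 3·(inner) — divide through by 3 ⇒ div: (((x + 9) + 8)^2) - 4 = 357.
Step 2. [(((x + 9) + 8)^2) - 4 = 357] 4 comes off first (add 4), so sub: ((x + 9) + 8)^2 = 361.
Step 3. [((x + 9) + 8)^2 = 361] LHS squared, RHS 361 ≥ 0: apply √ (±). So sqrt: (x + 9) + 8 = 19 or -19.
Step 4. [(x + 9) + 8 = 19 or -19] subtract 8: x sits inside (… + 8). So sub: x + 9 = 11 or -27.
Step 5. [x + 9 = 11 or -27] subtract 9: x sits inside (… + 9) ⇒ sub: x = 2 or -36.

Answer: x ∈ {-36, 2}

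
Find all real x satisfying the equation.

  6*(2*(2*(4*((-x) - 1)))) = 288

Step 1. [6*(2*(2*(4*((-x) - 1)))) = 288] 6·(inner) — divide through by 6 ⇒ div: 2*(2*(4*((-x) - 1))) = 48.
Step 2. [2*(2*(4*((-x) - 1))) = 48] 2 out front; divide by 2 ⇒ div: 2*(4*((-x) - 1)) = 24.
Step 3. [2*(4*((-x) - 1)) = 24] divide by the outer 2, so div: 4*((-x) - 1) = 12.
Step 4. [4*((-x) - 1) = 12] 4 out front; divide by 4. So div: (-x) - 1 = 3.
Step 5. [(-x) - 1 = 3] the outer -1 inverts by adding 1, so sub: -x = 4.
Step 6. [-x = 4] leading − — multiply by −1, so neg: x = -4.

Answer: x ∈ {-4}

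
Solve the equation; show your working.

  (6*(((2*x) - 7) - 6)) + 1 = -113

Step 1. [(6*(((2*x) - 7) - 6)) + 1 = -113] 1 comes off first (subtract 1). So sub: 6*(((2*x) - 7) - 6) = -114.
Step 2. [6*(((2*x) - 7) - 6) = -114] leading coefficient 6: divide by 6, so div: ((2*x) - 7) - 6 = -19.
Step 3. [((2*x) - 7) - 6 = -19] 6 comes off first (add 6) ⇒ sub: (2*x) - 7 = -13.
Step 4. [(2*x) - 7 = -13] the outer -7 inverts by adding 7, so sub: 2*x = -6.
Step 5. [2*x = -6] LHS = 2·(…); ÷2 both sides. So div: x = -3.

Answer: x ∈ {-3}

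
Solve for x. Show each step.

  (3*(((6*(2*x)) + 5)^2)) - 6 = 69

Step 1. [(3*(((6*(2*x)) + 5)^2)) - 6 = 69] the outer -6 inverts by adding 6, so sub: 3*(((6*(2*x)) + 5)^2) = 75.
Step 2. [3*(((6*(2*x)) + 5)^2) = 75] 3·(inner) — divide through by 3. So div: ((6*(2*x)) + 5)^2 = 25.
Step 3. [((6*(2*x)) + 5)^2 = 25] 25 ≥ 0, LHS is (·)² — take ±√ ⇒ sqrt: (6*(2*x)) + 5 = 5 or -5.
Step 4. [(6*(2*x)) + 5 = 5 or -5] +5 is outermost — subtract 5 both sides. So sub: 6*(2*x) = 0 or -10.
Step 5. [6*(2*x) = 0 or -10] LHS = 6·(…); ÷6 both sides. So div: 2*x = 0 or -5/3.
Step 6. [2*x = 0 or -5/3] 2 out front; divide by 2 ⇒ div: x = 0 or -5/6.

Answer: x ∈ {-5/6, 0}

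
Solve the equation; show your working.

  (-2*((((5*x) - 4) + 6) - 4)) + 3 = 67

Step 1. [(-2*((((5*x) - 4) + 6) - 4)) + 3 = 67] +3 is outermost — subtract 3 both sides, so sub: -2*((((5*x) - 4) + 6) - 4) = 64.
Step 2. [-2*((((5*x) - 4) + 6) - 4) = 64] divide by the outer -2. So div: (((5*x) - 4) + 6) - 4 = -32.
Step 3. [(((5*x) - 4) + 6) - 4 = -32] 4 comes off first (add 4) ⇒ sub: ((5*x) - 4) + 6 = -28.
Step 4. [((5*x) - 4) + 6 = -28] the outer +6 inverts by subtracting 6 ⇒ sub: (5*x) - 4 = -34.
Step 5. [(5*x) - 4 = -34] the outer -4 inverts by adding 4, so sub: 5*x = -30.
Step 6. [5*x = -30] 5 out front; divide by 5. So div: x = -6.

Answer: x ∈ {-6}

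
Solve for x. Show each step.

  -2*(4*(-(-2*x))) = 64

Step 1. [-2*(4*(-(-2*x))) = 64] leading coefficient -2: divide by -2 ⇒ div: 4*(-(-2*x)) = -32.
Step 2. [4*(-(-2*x)) = -32] divide by the outer 4, so div: -(-2*x) = -8.
Step 3. [-(-2*x) = -8] flip signs both sides, so neg: -2*x = 8.
Step 4. [-2*x = 8] -2 out front; divide by -2 ⇒ div: x = -4.

Answer: x ∈ {-4}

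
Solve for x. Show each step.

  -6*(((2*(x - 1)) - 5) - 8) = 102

Step 1. [-6*(((2*(x - 1)) - 5) - 8) = 102] leading coefficient -6: divide by -6, so div: ((2*(x - 1)) - 5) - 8 = -17.
Step 2. [((2*(x - 1)) - 5) - 8 = -17] 8 comes off first (add 8), so sub: (2*(x - 1)) - 5 = -9.
Step 3. [(2*(x - 1)) - 5 = -9] 5 comes off first (add 5) ⇒ sub: 2*(x - 1) = -4.
Step 4. [2*(x - 1) = -4] leading coefficient 2: divide by 2. So div: x - 1 = -2.
Step 5. [x - 1 = -2] peel the -1: add 1 from each side, so sub: x = -1.

Answer: x ∈ {-1}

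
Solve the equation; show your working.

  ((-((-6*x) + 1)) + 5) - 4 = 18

Step 1. [((-((-6*x) + 1)) + 5) - 4 = 18] 4 comes off first (add 4), so sub: (-((-6*x) + 1)) + 5 = 22.
Step 2. [(-((-6*x) + 1)) + 5 = 22] subtract 5: x sits inside (… + 5), so sub: -((-6*x) + 1) = 17.
Step 3. [-((-6*x) + 1) = 17] LHS negated; negate both sides. So neg: (-6*x) + 1 = -17.
Step 4. [(-6*x) + 1 = -17] 1 comes off first (subtract 1), so sub: -6*x = -18.
Step 5. [-6*x = -18] leading coefficient -6: divide by -6, so div: x = 3.

Answer: x ∈ {3}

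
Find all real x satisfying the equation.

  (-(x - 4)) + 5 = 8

Step 1. [(-(x - 4)) + 5 = 8] +5 is outermost — subtract 5 both sides ⇒ sub: -(x - 4) = 3.
Step 2. [-(x - 4) = 3] flip signs both sides, so neg: x - 4 = -3.
Step 3. [x - 4 = -3] add 4: x sits inside (… - 4), so sub: x = 1.

Answer: x ∈ {1}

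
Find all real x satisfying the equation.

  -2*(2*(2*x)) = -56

Step 1. [-2*(2*(2*x)) = -56] -2·(inner) — divide through by -2. So div: 2*(2*x) = 28.
Step 2. [2*(2*x) = 28] 2 out front; divide by 2. So div: 2*x = 14.
Step 3. [2*x = 14] LHS = 2·(…); ÷2 both sides. So div: x = 7.

Answer: x ∈ {7}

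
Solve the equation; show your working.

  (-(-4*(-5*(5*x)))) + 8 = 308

Step 1. [(-(-4*(-5*(5*x)))) + 8 = 308] subtract 8: x sits inside (… + 8) ⇒ sub: -(-4*(-5*(5*x))) = 300.
Step 2. [-(-4*(-5*(5*x))) = 300] LHS negated; negate both sides, so neg: -4*(-5*(5*x)) = -300.
Step 3. [-4*(-5*(5*x)) = -300] leading coefficient -4: divide by -4, so div: -5*(5*x) = 75.
Step 4. [-5*(5*x) = 75] -5 out front; divide by -5 ⇒ div: 5*x = -15.
Step 5. [5*x = -15] 5·(inner) — divide through by 5. So div: x = -3.

Answer: x ∈ {-3}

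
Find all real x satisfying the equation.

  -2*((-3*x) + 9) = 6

Step 1. [-2*((-3*x) + 9) = 6] LHS = -2·(…); ÷-2 both sides, so div: (-3*x) + 9 = -3.
Step 2. [(-3*x) + 9 = -3] -3 divides every term; factor it out. So factor: x - 3 = 1.
Step 3. [x - 3 = 1] 3 comes off first (add 3). So sub: x = 4.

Answer: x ∈ {4}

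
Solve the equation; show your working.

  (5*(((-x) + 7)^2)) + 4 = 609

Step 1. [(5*(((-x) + 7)^2)) + 4 = 609] subtract 4: x sits inside (… + 4) ⇒ sub: 5*(((-x) + 7)^2) = 605.
Step 2. [5*(((-x) + 7)^2) = 605] LHS = 5·(…); ÷5 both sides, so div: ((-x) + 7)^2 = 121.
Step 3. [((-x) + 7)^2 = 121] LHS squared, RHS 121 ≥ 0: apply √ (±). So sqrt: (-x) + 7 = 11 or -11.
Step 4. [(-x) + 7 = 11 or -11] peel the +7: subtract 7 from each side ⇒ sub: -x = 4 or -18.
Step 5. [-x = 4 or -18] leading − — multiply by −1. So neg: x = -4 or 18.

Answer: x ∈ {-4, 18}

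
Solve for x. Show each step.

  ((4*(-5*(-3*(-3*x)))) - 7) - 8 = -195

Step 1. [((4*(-5*(-3*(-3*x)))) - 7) - 8 = -195] the outer -8 inverts by adding 8 ⇒ sub: (4*(-5*(-3*(-3*x)))) - 7 = -187.
Step 2. [(4*(-5*(-3*(-3*x)))) - 7 = -187] 7 comes off first (add 7). So sub: 4*(-5*(-3*(-3*x))) = -180.
Step 3. [4*(-5*(-3*(-3*x))) = -180] LHS = 4·(…); ÷4 both sides. So div: -5*(-3*(-3*x)) = -45.
Step 4. [-5*(-3*(-3*x)) = -45] -5·(inner) — divide through by -5. So div: -3*(-3*x) = 9.
Step 5. [-3*(-3*x) = 9] divide by the outer -3 ⇒ div: -3*x = -3.
Step 6. [-3*x = -3] LHS = -3·(…); ÷-3 both sides, so div: x = 1.

Answer: x ∈ {1}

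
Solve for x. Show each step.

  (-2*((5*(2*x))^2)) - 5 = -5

Step 1. [(-2*((5*(2*x))^2)) - 5 = -5] add 5: x sits inside (… - 5). So sub: -2*((5*(2*x))^2) = 0.
Step 2. [-2*((5*(2*x))^2) = 0] -2 out front; divide by -2 ⇒ div: (5*(2*x))^2 = 0.
Step 3. [(5*(2*x))^2 = 0] LHS squared, RHS 0 ≥ 0: apply √ (±), so sqrt: 5*(2*x) = 0.
Step 4. [5*(2*x) = 0] leading coefficient 5: divide by 5 ⇒ div: 2*x = 0.
Step 5. [2*x = 0] LHS = 2·(…); ÷2 both sides. So div: x = 0.

Answer: x ∈ {0}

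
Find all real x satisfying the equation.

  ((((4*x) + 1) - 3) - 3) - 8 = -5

Step 1. [((((4*x) + 1) - 3) - 3) - 8 = -5] the outer -8 inverts by adding 8. So sub: (((4*x) + 1) - 3) - 3 = 3.
Step 2. [(((4*x) + 1) - 3) - 3 = 3] -3 is outermost — add 3 both sides, so sub: ((4*x) + 1) - 3 = 6.
Step 3. [((4*x) + 1) - 3 = 6] the outer -3 inverts by adding 3. So sub: (4*x) + 1 = 9.
Step 4. [(4*x) + 1 = 9] subtract 1: x sits inside (… + 1). So sub: 4*x = 8.
Step 5. [4*x = 8] leading coefficient 4: divide by 4, so div: x = 2.

Answer: x ∈ {2}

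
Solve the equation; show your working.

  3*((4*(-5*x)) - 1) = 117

Step 1. [3*((4*(-5*x)) - 1) = 117] leading coefficient 3: divide by 3, so div: (4*(-5*x)) - 1 = 39.
Step 2. [(4*(-5*x)) - 1 = 39] peel the -1: add 1 from each side. So sub: 4*(-5*x) = 40.
Step 3. [4*(-5*x) = 40] 4·(inner) — divide through by 4, so div: -5*x = 10.
Step 4. [-5*x = 10] -5 out front; divide by -5, so div: x = -2.

Answer: x ∈ {-2}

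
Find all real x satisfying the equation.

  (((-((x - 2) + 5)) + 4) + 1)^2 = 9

Step 1. [(((-((x - 2) + 5)) + 4) + 1)^2 = 9] √ both sides: 9 ≥ 0 gives two branches ⇒ sqrt: ((-((x - 2) + 5)) + 4) + 1 = 3 or -3.
Step 2. [((-((x - 2) + 5)) + 4) + 1 = 3 or -3] peel the +1: subtract 1 from each side. So sub: (-((x - 2) + 5)) + 4 = 2 or -4.
Step 3. [(-((x - 2) + 5)) + 4 = 2 or -4] subtract 4: x sits inside (… + 4), so sub: -((x - 2) + 5) = -2 or -8.
Step 4. [-((x - 2) + 5) = -2 or -8] leading − — multiply by −1, so neg: (x - 2) + 5 = 2 or 8.
Step 5. [(x - 2) + 5 = 2 or 8] subtract 5: x sits inside (… + 5) ⇒ sub: x - 2 = -3 or 3.
Step 6. [x - 2 = -3 or 3] add 2: x sits inside (… - 2) ⇒ sub: x = -1 or 5.

Answer: x ∈ {-1, 5}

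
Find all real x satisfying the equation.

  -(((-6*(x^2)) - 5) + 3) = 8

Step 1. [-(((-6*(x^2)) - 5) + 3) = 8] flip signs both sides. So neg: ((-6*(x^2)) - 5) + 3 = -8.
Step 2. [((-6*(x^2)) - 5) + 3 = -8] peel the +3: subtract 3 from each side. So sub: (-6*(x^2)) - 5 = -11.
Step 3. [(-6*(x^2)) - 5 = -11] add 5: x sits inside (… - 5) ⇒ sub: -6*(x^2) = -6.
Step 4. [-6*(x^2) = -6] -6·(inner) — divide through by -6, so div: x^2 = 1.
Step 5. [x^2 = 1] √ both sides: 1 ≥ 0 gives two branches. So sqrt: x = 1 or -1.

Answer: x ∈ {-1, 1}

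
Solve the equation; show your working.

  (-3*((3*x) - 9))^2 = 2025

Step 1. [(-3*((3*x) - 9))^2 = 2025] LHS squared, RHS 2025 ≥ 0: apply √ (±) ⇒ sqrt: -3*((3*x) - 9) = 45 or -45.
Step 2. [-3*((3*x) - 9) = 45 or -45] -3 out front; divide by -3, so div: (3*x) - 9 = -15 or 15.
Step 3. [(3*x) - 9 = -15 or 15] 3 | LHS and 3 | -15 or 15: pull 3 out, so factor: x - 3 = -5 or 5.
Step 4. [x - 3 = -5 or 5] peel the -3: add 3 from each side ⇒ sub: x = -2 or 8.

Answer: x ∈ {-2, 8}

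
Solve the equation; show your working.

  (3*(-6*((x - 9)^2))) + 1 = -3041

Step 1. [(3*(-6*((x - 9)^2))) + 1 = -3041] the outer +1 inverts by subtracting 1, so sub: 3*(-6*((x - 9)^2)) = -3042.
Step 2. [3*(-6*((x - 9)^2)) = -3042] leading coefficient 3: divide by 3 ⇒ div: -6*((x - 9)^2) = -1014.
Step 3. [-6*((x - 9)^2) = -1014] leading coefficient -6: divide by -6, so div: (x - 9)^2 = 169.
Step 4. [(x - 9)^2 = 169] 169 ≥ 0, LHS is (·)² — take ±√. So sqrt: x - 9 = 13 or -13.
Step 5. [x - 9 = 13 or -13] 9 comes off first (add 9) ⇒ sub: x = 22 or -4.

Answer: x ∈ {-4, 22}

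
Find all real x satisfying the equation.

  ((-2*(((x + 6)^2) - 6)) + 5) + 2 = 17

Step 1. [((-2*(((x + 6)^2) - 6)) + 5) + 2 = 17] subtract 2: x sits inside (… + 2). So sub: (-2*(((x + 6)^2) - 6)) + 5 = 15.
Step 2. [(-2*(((x + 6)^2) - 6)) + 5 = 15] subtract 5: x sits inside (… + 5) ⇒ sub: -2*(((x + 6)^2) - 6) = 10.
Step 3. [-2*(((x + 6)^2) - 6) = 10] -2·(inner) — divide through by -2 ⇒ div: ((x + 6)^2) - 6 = -5.
Step 4. [((x + 6)^2) - 6 = -5] 6 comes off first (add 6), so sub: (x + 6)^2 = 1.
Step 5. [(x + 6)^2 = 1] √ both sides: 1 ≥ 0 gives two branches. So sqrt: x + 6 = 1 or -1.
Step 6. [x + 6 = 1 or -1] 6 comes off first (subtract 6). So sub: x = -5 or -7.

Answer: x ∈ {-7, -5}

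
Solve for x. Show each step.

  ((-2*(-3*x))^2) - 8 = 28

Step 1. [((-2*(-3*x))^2) - 8 = 28] peel the -8: add 8 from each side. So sub: (-2*(-3*x))^2 = 36.
Step 2. [(-2*(-3*x))^2 = 36] 36 ≥ 0, LHS is (·)² — take ±√, so sqrt: -2*(-3*x) = 6 or -6.
Step 3. [-2*(-3*x) = 6 or -6] -2·(inner) — divide through by -2 ⇒ div: -3*x = -3 or 3.
Step 4. [-3*x = -3 or 3] -3 out front; divide by -3. So div: x = 1 or -1.

Answer: x ∈ {-1, 1}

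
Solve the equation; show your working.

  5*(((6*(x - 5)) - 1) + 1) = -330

Step 1. [5*(((6*(x - 5)) - 1) + 1) = -330] 5 out front; divide by 5, so div: ((6*(x - 5)) - 1) + 1 = -66.
Step 2. [((6*(x - 5)) - 1) + 1 = -66] +1 is outermost — subtract 1 both sides. So sub: (6*(x - 5)) - 1 = -67.
Step 3. [(6*(x - 5)) - 1 = -67] 1 comes off first (add 1). So sub: 6*(x - 5) = -66.
Step 4. [6*(x - 5) = -66] LHS = 6·(…); ÷6 both sides, so div: x - 5 = -11.
Step 5. [x - 5 = -11] add 5: x sits inside (… - 5) ⇒ sub: x = -6.

Answer: x ∈ {-6}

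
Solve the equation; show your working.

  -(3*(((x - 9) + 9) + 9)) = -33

Step 1. [-(3*(((x - 9) + 9) + 9)) = -33] flip signs both sides, so neg: 3*(((x - 9) + 9) + 9) = 33.
Step 2. [3*(((x - 9) + 9) + 9) = 33] divide by the outer 3. So div: ((x - 9) + 9) + 9 = 11.
Step 3. [((x - 9) + 9) + 9 = 11] 9 comes off first (subtract 9), so sub: (x - 9) + 9 = 2.
Step 4. [(x - 9) + 9 = 2] +9 is outermost — subtract 9 both sides. So sub: x - 9 = -7.
Step 5. [x - 9 = -7] the outer -9 inverts by adding 9. So sub: x = 2.

Answer: x ∈ {2}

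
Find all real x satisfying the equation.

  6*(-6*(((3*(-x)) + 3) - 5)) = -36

Step 1. [6*(-6*(((3*(-x)) + 3) - 5)) = -36] divide by the outer 6. So div: -6*(((3*(-x)) + 3) - 5) = -6.
Step 2. [-6*(((3*(-x)) + 3) - 5) = -6] -6 out front; divide by -6, so div: ((3*(-x)) + 3) - 5 = 1.
Step 3. [((3*(-x)) + 3) - 5 = 1] peel the -5: add 5 from each side ⇒ sub: (3*(-x)) + 3 = 6.
Step 4. [(3*(-x)) + 3 = 6] 3 | LHS and 3 | 6: pull 3 out ⇒ factor: (-x) + 1 = 2.
Step 5. [(-x) + 1 = 2] the outer +1 inverts by subtracting 1 ⇒ sub: -x = 1.
Step 6. [-x = 1] flip signs both sides, so neg: x = -1.

Answer: x ∈ {-1}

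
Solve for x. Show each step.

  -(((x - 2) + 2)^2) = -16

Step 1. [-(((x - 2) + 2)^2) = -16] flip signs both sides. So neg: ((x - 2) + 2)^2 = 16.
Step 2. [((x - 2) + 2)^2 = 16] LHS squared, RHS 16 ≥ 0: apply √ (±) ⇒ sqrt: (x - 2) + 2 = 4 or -4.
Step 3. [(x - 2) + 2 = 4 or -4] subtract 2: x sits inside (… + 2), so sub: x - 2 = 2 or -6.
Step 4. [x - 2 = 2 or -6] -2 is outermost — add 2 both sides. So sub: x = 4 or -4.

Answer: x ∈ {-4, 4}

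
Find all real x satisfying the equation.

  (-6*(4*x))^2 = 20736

Step 1. [(-6*(4*x))^2 = 20736] 20736 ≥ 0, LHS is (·)² — take ±√ ⇒ sqrt: -6*(4*x) = 144 or -144.
Step 2. [-6*(4*x) = 144 or -144] leading coefficient -6: divide by -6. So div: 4*x = -24 or 24.
Step 3. [4*x = -24 or 24] 4·(inner) — divide through by 4, so div: x = -6 or 6.

Answer: x ∈ {-6, 6}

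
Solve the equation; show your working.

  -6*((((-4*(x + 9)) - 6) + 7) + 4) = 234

Step 1. [-6*((((-4*(x + 9)) - 6) + 7) + 4) = 234] -6 out front; divide by -6, so div: (((-4*(x + 9)) - 6) + 7) + 4 = -39.
Step 2. [(((-4*(x + 9)) - 6) + 7) + 4 = -39] 4 comes off first (subtract 4), so sub: ((-4*(x + 9)) - 6) + 7 = -43.
Step 3. [((-4*(x + 9)) - 6) + 7 = -43] the outer +7 inverts by subtracting 7, so sub: (-4*(x + 9)) - 6 = -50.
Step 4. [(-4*(x + 9)) - 6 = -50] peel the -6: add 6 from each side. So sub: -4*(x + 9) = -44.
Step 5. [-4*(x + 9) = -44] leading coefficient -4: divide by -4 ⇒ div: x + 9 = 11.
Step 6. [x + 9 = 11] peel the +9: subtract 9 from each side, so sub: x = 2.

Answer: x ∈ {2}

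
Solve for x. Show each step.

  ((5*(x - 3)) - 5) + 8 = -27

Step 1. [((5*(x - 3)) - 5) + 8 = -27] +8 is outermost — subtract 8 both sides, so sub: (5*(x - 3)) - 5 = -35.
Step 2. [(5*(x - 3)) - 5 = -35] add 5: x sits inside (… - 5) ⇒ sub: 5*(x - 3) = -30.
Step 3. [5*(x - 3) = -30] 5·(inner) — divide through by 5, so div: x - 3 = -6.
Step 4. [x - 3 = -6] peel the -3: add 3 from each side. So sub: x = -3.

Answer: x ∈ {-3}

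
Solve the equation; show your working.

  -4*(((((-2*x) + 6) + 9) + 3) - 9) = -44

Step 1. [-4*(((((-2*x) + 6) + 9) + 3) - 9) = -44] -4 out front; divide by -4 ⇒ div: ((((-2*x) + 6) + 9) + 3) - 9 = 11.
Step 2. [((((-2*x) + 6) + 9) + 3) - 9 = 11] -9 is outermost — add 9 both sides, so sub: (((-2*x) + 6) + 9) + 3 = 20.
Step 3. [(((-2*x) + 6) + 9) + 3 = 20] +3 is outermost — subtract 3 both sides. So sub: ((-2*x) + 6) + 9 = 17.
Step 4. [((-2*x) + 6) + 9 = 17] subtract 9: x sits inside (… + 9). So sub: (-2*x) + 6 = 8.
Step 5. [(-2*x) + 6 = 8] the outer +6 inverts by subtracting 6. So sub: -2*x = 2.
Step 6. [-2*x = 2] -2·(inner) — divide through by -2, so div: x = -1.

Answer: x ∈ {-1}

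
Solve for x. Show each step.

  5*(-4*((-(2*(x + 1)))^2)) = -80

Step 1. [5*(-4*((-(2*(x + 1)))^2)) = -80] leading coefficient 5: divide by 5. So div: -4*((-(2*(x + 1)))^2) = -16.
Step 2. [-4*((-(2*(x + 1)))^2) = -16] -4·(inner) — divide through by -4, so div: (-(2*(x + 1)))^2 = 4.
Step 3. [(-(2*(x + 1)))^2 = 4] √ both sides: 4 ≥ 0 gives two branches, so sqrt: -(2*(x + 1)) = 2 or -2.
Step 4. [-(2*(x + 1)) = 2 or -2] leading − — multiply by −1. So neg: 2*(x + 1) = -2 or 2.
Step 5. [2*(x + 1) = -2 or 2] 2·(inner) — divide through by 2. So div: x + 1 = -1 or 1.
Step 6. [x + 1 = -1 or 1] +1 is outermost — subtract 1 both sides. So sub: x = -2 or 0.

Answer: x ∈ {-2, 0}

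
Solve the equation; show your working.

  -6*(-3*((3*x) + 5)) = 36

Step 1. [-6*(-3*((3*x) + 5)) = 36] -6 out front; divide by -6. So div: -3*((3*x) + 5) = -6.
Step 2. [-3*((3*x) + 5) = -6] leading coefficient -3: divide by -3. So div: (3*x) + 5 = 2.
Step 3. [(3*x) + 5 = 2] +5 is outermost — subtract 5 both sides ⇒ sub: 3*x = -3.
Step 4. [3*x = -3] 3·(inner) — divide through by 3 ⇒ div: x = -1.

Answer: x ∈ {-1}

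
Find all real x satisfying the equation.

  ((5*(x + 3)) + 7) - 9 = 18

Step 1. [((5*(x + 3)) + 7) - 9 = 18] -9 is outermost — add 9 both sides. So sub: (5*(x + 3)) + 7 = 27.
Step 2. [(5*(x + 3)) + 7 = 27] subtract 7: x sits inside (… + 7), so sub: 5*(x + 3) = 20.
Step 3. [5*(x + 3) = 20] 5 out front; divide by 5 ⇒ div: x + 3 = 4.
Step 4. [x + 3 = 4] 3 comes off first (subtract 3). So sub: x = 1.

Answer: x ∈ {1}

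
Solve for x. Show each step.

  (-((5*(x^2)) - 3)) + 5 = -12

Step 1. [(-((5*(x^2)) - 3)) + 5 = -12] peel the +5: subtract 5 from each side ⇒ sub: -((5*(x^2)) - 3) = -17.
Step 2. [-((5*(x^2)) - 3) = -17] leading − — multiply by −1 ⇒ neg: (5*(x^2)) - 3 = 17.
Step 3. [(5*(x^2)) - 3 = 17] add 3: x sits inside (… - 3). So sub: 5*(x^2) = 20.
Step 4. [5*(x^2) = 20] 5·(inner) — divide through by 5, so div: x^2 = 4.
Step 5. [x^2 = 4] √ both sides: 4 ≥ 0 gives two branches ⇒ sqrt: x = 2 or -2.

Answer: x ∈ {-2, 2}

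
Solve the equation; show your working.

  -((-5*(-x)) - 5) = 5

Step 1. [-((-5*(-x)) - 5) = 5] flip signs both sides, so neg: (-5*(-x)) - 5 = -5.
Step 2. [(-5*(-x)) - 5 = -5] peel the -5: add 5 from each side, so sub: -5*(-x) = 0.
Step 3. [-5*(-x) = 0] -5 out front; divide by -5. So div: -x = 0.
Step 4. [-x = 0] leading − — multiply by −1. So neg: x = 0.

Answer: x ∈ {0}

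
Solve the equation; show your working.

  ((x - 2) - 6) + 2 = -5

Step 1. [((x - 2) - 6) + 2 = -5] the outer +2 inverts by subtracting 2, so sub: (x - 2) - 6 = -7.
Step 2. [(x - 2) - 6 = -7] 6 comes off first (add 6) ⇒ sub: x - 2 = -1.
Step 3. [x - 2 = -1] the outer -2 inverts by adding 2 ⇒ sub: x = 1.

Answer: x ∈ {1}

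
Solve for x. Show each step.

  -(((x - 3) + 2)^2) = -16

Step 1. [-(((x - 3) + 2)^2) = -16] LHS negated; negate both sides. So neg: ((x - 3) + 2)^2 = 16.
Step 2. [((x - 3) + 2)^2 = 16] √ both sides: 16 ≥ 0 gives two branches, so sqrt: (x - 3) + 2 = 4 or -4.
Step 3. [(x - 3) + 2 = 4 or -4] the outer +2 inverts by subtracting 2. So sub: x - 3 = 2 or -6.
Step 4. [x - 3 = 2 or -6] the outer -3 inverts by adding 3. So sub: x = 5 or -3.

Answer: x ∈ {-3, 5}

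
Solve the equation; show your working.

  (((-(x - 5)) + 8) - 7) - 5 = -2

Step 1. [(((-(x - 5)) + 8) - 7) - 5 = -2] add 5: x sits inside (… - 5). So sub: ((-(x - 5)) + 8) - 7 = 3.
Step 2. [((-(x - 5)) + 8) - 7 = 3] 7 comes off first (add 7), so sub: (-(x - 5)) + 8 = 10.
Step 3. [(-(x - 5)) + 8 = 10] peel the +8: subtract 8 from each side. So sub: -(x - 5) = 2.
Step 4. [-(x - 5) = 2] leading − — multiply by −1 ⇒ neg: x - 5 = -2.
Step 5. [x - 5 = -2] 5 comes off first (add 5) ⇒ sub: x = 3.

Answer: x ∈ {3}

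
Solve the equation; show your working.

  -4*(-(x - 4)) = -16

Step 1. [-4*(-(x - 4)) = -16] -4 out front; divide by -4 ⇒ div: -(x - 4) = 4.
Step 2. [-(x - 4) = 4] LHS negated; negate both sides, so neg: x - 4 = -4.
Step 3. [x - 4 = -4] -4 is outermost — add 4 both sides. So sub: x = 0.

Answer: x ∈ {0}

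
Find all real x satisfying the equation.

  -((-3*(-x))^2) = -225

Step 1. [-((-3*(-x))^2) = -225] flip signs both sides ⇒ neg: (-3*(-x))^2 = 225.
Step 2. [(-3*(-x))^2 = 225] 225 ≥ 0, LHS is (·)² — take ±√, so sqrt: -3*(-x) = 15 or -15.
Step 3. [-3*(-x) = 15 or -15] LHS = -3·(…); ÷-3 both sides. So div: -x = -5 or 5.
Step 4. [-x = -5 or 5] leading − — multiply by −1 ⇒ neg: x = 5 or -5.

Answer: x ∈ {-5, 5}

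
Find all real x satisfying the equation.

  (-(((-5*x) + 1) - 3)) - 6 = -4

Step 1. [(-(((-5*x) + 1) - 3)) - 6 = -4] 6 comes off first (add 6) ⇒ sub: -(((-5*x) + 1) - 3) = 2.
Step 2. [-(((-5*x) + 1) - 3) = 2] LHS negated; negate both sides. So neg: ((-5*x) + 1) - 3 = -2.
Step 3. [((-5*x) + 1) - 3 = -2] add 3: x sits inside (… - 3). So sub: (-5*x) + 1 = 1.
Step 4. [(-5*x) + 1 = 1] +1 is outermost — subtract 1 both sides ⇒ sub: -5*x = 0.
Step 5. [-5*x = 0] leading coefficient -5: divide by -5. So div: x = 0.

Answer: x ∈ {0}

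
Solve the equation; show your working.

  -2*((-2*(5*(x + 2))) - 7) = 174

Step 1. [-2*((-2*(5*(x + 2))) - 7) = 174] -2 out front; divide by -2 ⇒ div: (-2*(5*(x + 2))) - 7 = -87.
Step 2. [(-2*(5*(x + 2))) - 7 = -87] -7 is outermost — add 7 both sides, so sub: -2*(5*(x + 2)) = -80.
Step 3. [-2*(5*(x + 2)) = -80] -2 out front; divide by -2, so div: 5*(x + 2) = 40.
Step 4. [5*(x + 2) = 40] leading coefficient 5: divide by 5, so div: x + 2 = 8.
Step 5. [x + 2 = 8] +2 is outermost — subtract 2 both sides ⇒ sub: x = 6.

Answer: x ∈ {6}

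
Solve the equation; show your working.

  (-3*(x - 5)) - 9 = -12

Step 1. [(-3*(x - 5)) - 9 = -12] the outer -9 inverts by adding 9, so sub: -3*(x - 5) = -3.
Step 2. [-3*(x - 5) = -3] leading coefficient -3: divide by -3 ⇒ div: x - 5 = 1.
Step 3. [x - 5 = 1] the outer -5 inverts by adding 5 ⇒ sub: x = 6.

Answer: x ∈ {6}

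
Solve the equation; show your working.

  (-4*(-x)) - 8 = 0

Step 1. [(-4*(-x)) - 8 = 0] add 8: x sits inside (… - 8), so sub: -4*(-x) = 8.
Step 2. [-4*(-x) = 8] -4·(inner) — divide through by -4. So div: -x = -2.
Step 3. [-x = -2] flip signs both sides, so neg: x = 2.

Answer: x ∈ {2}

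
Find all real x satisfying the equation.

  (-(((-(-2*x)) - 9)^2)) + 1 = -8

Step 1. [(-(((-(-2*x)) - 9)^2)) + 1 = -8] subtract 1: x sits inside (… + 1). So sub: -(((-(-2*x)) - 9)^2) = -9.
Step 2. [-(((-(-2*x)) - 9)^2) = -9] leading − — multiply by −1, so neg: ((-(-2*x)) - 9)^2 = 9.
Step 3. [((-(-2*x)) - 9)^2 = 9] √ both sides: 9 ≥ 0 gives two branches, so sqrt: (-(-2*x)) - 9 = 3 or -3.
Step 4. [(-(-2*x)) - 9 = 3 or -3] the outer -9 inverts by adding 9 ⇒ sub: -(-2*x) = 12 or 6.
Step 5. [-(-2*x) = 12 or 6] LHS negated; negate both sides. So neg: -2*x = -12 or -6.
Step 6. [-2*x = -12 or -6] divide by the outer -2 ⇒ div: x = 6 or 3.

Answer: x ∈ {3, 6}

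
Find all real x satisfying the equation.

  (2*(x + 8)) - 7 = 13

Step 1. [(2*(x + 8)) - 7 = 13] -7 is outermost — add 7 both sides ⇒ sub: 2*(x + 8) = 20.
Step 2. [2*(x + 8) = 20] 2 out front; divide by 2. So div: x + 8 = 10.
Step 3. [x + 8 = 10] subtract 8: x sits inside (… + 8), so sub: x = 2.

Answer: x ∈ {2}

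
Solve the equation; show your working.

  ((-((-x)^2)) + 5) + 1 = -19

Step 1. [((-((-x)^2)) + 5) + 1 = -19] 1 comes off first (subtract 1) ⇒ sub: (-((-x)^2)) + 5 = -20.
Step 2. [(-((-x)^2)) + 5 = -20] subtract 5: x sits inside (… + 5). So sub: -((-x)^2) = -25.
Step 3. [-((-x)^2) = -25] flip signs both sides ⇒ neg: (-x)^2 = 25.
Step 4. [(-x)^2 = 25] 25 ≥ 0, LHS is (·)² — take ±√, so sqrt: -x = 5 or -5.
Step 5. [-x = 5 or -5] leading − — multiply by −1. So neg: x = -5 or 5.

Answer: x ∈ {-5, 5}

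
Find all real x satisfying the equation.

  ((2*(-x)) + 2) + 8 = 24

Step 1. [((2*(-x)) + 2) + 8 = 24] the outer +8 inverts by subtracting 8, so sub: (2*(-x)) + 2 = 16.
Step 2. [(2*(-x)) + 2 = 16] common factor 2 (LHS and 16) — divide through, so factor: (-x) + 1 = 8.
Step 3. [(-x) + 1 = 8] subtract 1: x sits inside (… + 1), so sub: -x = 7.
Step 4. [-x = 7] leading − — multiply by −1. So neg: x = -7.

Answer: x ∈ {-7}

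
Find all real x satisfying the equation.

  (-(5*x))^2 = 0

Step 1. [(-(5*x))^2 = 0] √ both sides: 0 ≥ 0 gives two branches ⇒ sqrt: -(5*x) = 0.
Step 2. [-(5*x) = 0] flip signs both sides, so neg: 5*x = 0.
Step 3. [5*x = 0] 5·(inner) — divide through by 5, so div: x = 0.

Answer: x ∈ {0}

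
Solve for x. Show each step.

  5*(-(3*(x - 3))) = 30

Step 1. [5*(-(3*(x - 3))) = 30] 5 out front; divide by 5, so div: -(3*(x - 3)) = 6.
Step 2. [-(3*(x - 3)) = 6] leading − — multiply by −1, so neg: 3*(x - 3) = -6.
Step 3. [3*(x - 3) = -6] leading coefficient 3: divide by 3, so div: x - 3 = -2.
Step 4. [x - 3 = -2] the outer -3 inverts by adding 3 ⇒ sub: x = 1.

Answer: x ∈ {1}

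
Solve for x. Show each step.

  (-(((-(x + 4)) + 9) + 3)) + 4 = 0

Step 1. [(-(((-(x + 4)) + 9) + 3)) + 4 = 0] the outer +4 inverts by subtracting 4. So sub: -(((-(x + 4)) + 9) + 3) = -4.
Step 2. [-(((-(x + 4)) + 9) + 3) = -4] LHS negated; negate both sides. So neg: ((-(x + 4)) + 9) + 3 = 4.
Step 3. [((-(x + 4)) + 9) + 3 = 4] 3 comes off first (subtract 3), so sub: (-(x + 4)) + 9 = 1.
Step 4. [(-(x + 4)) + 9 = 1] 9 comes off first (subtract 9). So sub: -(x + 4) = -8.
Step 5. [-(x + 4) = -8] LHS negated; negate both sides ⇒ neg: x + 4 = 8.
Step 6. [x + 4 = 8] peel the +4: subtract 4 from each side ⇒ sub: x = 4.

Answer: x ∈ {4}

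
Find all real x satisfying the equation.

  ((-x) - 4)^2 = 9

Step 1. [((-x) - 4)^2 = 9] 9 ≥ 0, LHS is (·)² — take ±√, so sqrt: (-x) - 4 = 3 or -3.
Step 2. [(-x) - 4 = 3 or -3] -4 is outermost — add 4 both sides, so sub: -x = 7 or 1.
Step 3. [-x = 7 or 1] leading − — multiply by −1 ⇒ neg: x = -7 or -1.

Answer: x ∈ {-7, -1}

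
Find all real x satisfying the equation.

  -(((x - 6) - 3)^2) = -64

Step 1. [-(((x - 6) - 3)^2) = -64] leading − — multiply by −1, so neg: ((x - 6) - 3)^2 = 64.
Step 2. [((x - 6) - 3)^2 = 64] LHS squared, RHS 64 ≥ 0: apply √ (±) ⇒ sqrt: (x - 6) - 3 = 8 or -8.
Step 3. [(x - 6) - 3 = 8 or -8] the outer -3 inverts by adding 3 ⇒ sub: x - 6 = 11 or -5.
Step 4. [x - 6 = 11 or -5] add 6: x sits inside (… - 6). So sub: x = 17 or 1.

Answer: x ∈ {1, 17}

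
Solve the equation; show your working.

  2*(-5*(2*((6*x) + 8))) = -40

Step 1. [2*(-5*(2*((6*x) + 8))) = -40] 2·(inner) — divide through by 2. So div: -5*(2*((6*x) + 8)) = -20.
Step 2. [-5*(2*((6*x) + 8)) = -20] -5·(inner) — divide through by -5. So div: 2*((6*x) + 8) = 4.
Step 3. [2*((6*x) + 8) = 4] 2·(inner) — divide through by 2. So div: (6*x) + 8 = 2.
Step 4. [(6*x) + 8 = 2] +8 is outermost — subtract 8 both sides, so sub: 6*x = -6.
Step 5. [6*x = -6] 6 out front; divide by 6, so div: x = -1.

Answer: x ∈ {-1}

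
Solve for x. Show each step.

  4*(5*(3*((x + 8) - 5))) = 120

Step 1. [4*(5*(3*((x + 8) - 5))) = 120] 4 out front; divide by 4. So div: 5*(3*((x + 8) - 5)) = 30.
Step 2. [5*(3*((x + 8) - 5)) = 30] 5 out front; divide by 5 ⇒ div: 3*((x + 8) - 5) = 6.
Step 3. [3*((x + 8) - 5) = 6] LHS = 3·(…); ÷3 both sides. So div: (x + 8) - 5 = 2.
Step 4. [(x + 8) - 5 = 2] the outer -5 inverts by adding 5 ⇒ sub: x + 8 = 7.
Step 5. [x + 8 = 7] subtract 8: x sits inside (… + 8). So sub: x = -1.

Answer: x ∈ {-1}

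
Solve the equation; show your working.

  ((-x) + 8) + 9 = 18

Step 1. [((-x) + 8) + 9 = 18] the outer +9 inverts by subtracting 9, so sub: (-x) + 8 = 9.
Step 2. [(-x) + 8 = 9] subtract 8: x sits inside (… + 8). So sub: -x = 1.
Step 3. [-x = 1] flip signs both sides, so neg: x = -1.

Answer: x ∈ {-1}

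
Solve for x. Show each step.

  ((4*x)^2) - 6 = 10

Step 1. [((4*x)^2) - 6 = 10] -6 is outermost — add 6 both sides ⇒ sub: (4*x)^2 = 16.
Step 2. [(4*x)^2 = 16] 16 ≥ 0, LHS is (·)² — take ±√ ⇒ sqrt: 4*x = 4 or -4.
Step 3. [4*x = 4 or -4] 4·(inner) — divide through by 4. So div: x = 1 or -1.

Answer: x ∈ {-1, 1}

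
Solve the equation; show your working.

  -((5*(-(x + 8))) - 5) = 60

Step 1. [-((5*(-(x + 8))) - 5) = 60] leading − — multiply by −1, so neg: (5*(-(x + 8))) - 5 = -60.
Step 2. [(5*(-(x + 8))) - 5 = -60] the outer -5 inverts by adding 5 ⇒ sub: 5*(-(x + 8)) = -55.
Step 3. [5*(-(x + 8)) = -55] LHS = 5·(…); ÷5 both sides. So div: -(x + 8) = -11.
Step 4. [-(x + 8) = -11] leading − — multiply by −1, so neg: x + 8 = 11.
Step 5. [x + 8 = 11] the outer +8 inverts by subtracting 8 ⇒ sub: x = 3.

Answer: x ∈ {3}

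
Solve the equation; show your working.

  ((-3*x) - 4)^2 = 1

Step 1. [((-3*x) - 4)^2 = 1] 1 ≥ 0, LHS is (·)² — take ±√, so sqrt: (-3*x) - 4 = 1 or -1.
Step 2. [(-3*x) - 4 = 1 or -1] -4 is outermost — add 4 both sides. So sub: -3*x = 5 or 3.
Step 3. [-3*x = 5 or 3] LHS = -3·(…); ÷-3 both sides ⇒ div: x = -5/3 or -1.

Answer: x ∈ {-5/3, -1}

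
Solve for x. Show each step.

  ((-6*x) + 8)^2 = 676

Step 1. [((-6*x) + 8)^2 = 676] 676 ≥ 0, LHS is (·)² — take ±√, so sqrt: (-6*x) + 8 = 26 or -26.
Step 2. [(-6*x) + 8 = 26 or -26] 8 comes off first (subtract 8), so sub: -6*x = 18 or -34.
Step 3. [-6*x = 18 or -34] divide by the outer -6 ⇒ div: x = -3 or 17/3.

Answer: x ∈ {-3, 17/3}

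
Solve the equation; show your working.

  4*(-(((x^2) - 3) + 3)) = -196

Step 1. [4*(-(((x^2) - 3) + 3)) = -196] 4·(inner) — divide through by 4 ⇒ div: -(((x^2) - 3) + 3) = -49.
Step 2. [-(((x^2) - 3) + 3) = -49] flip signs both sides ⇒ neg: ((x^2) - 3) + 3 = 49.
Step 3. [((x^2) - 3) + 3 = 49] the outer +3 inverts by subtracting 3. So sub: (x^2) - 3 = 46.
Step 4. [(x^2) - 3 = 46] 3 comes off first (add 3). So sub: x^2 = 49.
Step 5. [x^2 = 49] LHS squared, RHS 49 ≥ 0: apply √ (±) ⇒ sqrt: x = 7 or -7.

Answer: x ∈ {-7, 7}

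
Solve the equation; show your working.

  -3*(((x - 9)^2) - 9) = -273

Step 1. [-3*(((x - 9)^2) - 9) = -273] -3·(inner) — divide through by -3. So div: ((x - 9)^2) - 9 = 91.
Step 2. [((x - 9)^2) - 9 = 91] the outer -9 inverts by adding 9. So sub: (x - 9)^2 = 100.
Step 3. [(x - 9)^2 = 100] LHS squared, RHS 100 ≥ 0: apply √ (±), so sqrt: x - 9 = 10 or -10.
Step 4. [x - 9 = 10 or -10] -9 is outermost — add 9 both sides ⇒ sub: x = 19 or -1.

Answer: x ∈ {-1, 19}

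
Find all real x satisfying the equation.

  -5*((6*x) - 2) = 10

Step 1. [-5*((6*x) - 2) = 10] divide by the outer -5, so div: (6*x) - 2 = -2.
Step 2. [(6*x) - 2 = -2] peel the -2: add 2 from each side ⇒ sub: 6*x = 0.
Step 3. [6*x = 0] divide by the outer 6. So div: x = 0.

Answer: x ∈ {0}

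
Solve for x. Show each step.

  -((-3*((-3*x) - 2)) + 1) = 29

Step 1. [-((-3*((-3*x) - 2)) + 1) = 29] LHS negated; negate both sides. So neg: (-3*((-3*x) - 2)) + 1 = -29.
Step 2. [(-3*((-3*x) - 2)) + 1 = -29] +1 is outermost — subtract 1 both sides, so sub: -3*((-3*x) - 2) = -30.
Step 3. [-3*((-3*x) - 2) = -30] leading coefficient -3: divide by -3 ⇒ div: (-3*x) - 2 = 10.
Step 4. [(-3*x) - 2 = 10] 2 comes off first (add 2) ⇒ sub: -3*x = 12.
Step 5. [-3*x = 12] divide by the outer -3. So div: x = -4.

Answer: x ∈ {-4}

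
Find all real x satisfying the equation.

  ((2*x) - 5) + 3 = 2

Step 1. [((2*x) - 5) + 3 = 2] the outer +3 inverts by subtracting 3, so sub: (2*x) - 5 = -1.
Step 2. [(2*x) - 5 = -1] peel the -5: add 5 from each side. So sub: 2*x = 4.
Step 3. [2*x = 4] 2·(inner) — divide through by 2. So div: x = 2.

Answer: x ∈ {2}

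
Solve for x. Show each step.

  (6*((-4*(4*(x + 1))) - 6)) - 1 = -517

Step 1. [(6*((-4*(4*(x + 1))) - 6)) - 1 = -517] the outer -1 inverts by adding 1 ⇒ sub: 6*((-4*(4*(x + 1))) - 6) = -516.
Step 2. [6*((-4*(4*(x + 1))) - 6) = -516] 6 out front; divide by 6. So div: (-4*(4*(x + 1))) - 6 = -86.
Step 3. [(-4*(4*(x + 1))) - 6 = -86] the outer -6 inverts by adding 6. So sub: -4*(4*(x + 1)) = -80.
Step 4. [-4*(4*(x + 1)) = -80] LHS = -4·(…); ÷-4 both sides, so div: 4*(x + 1) = 20.
Step 5. [4*(x + 1) = 20] leading coefficient 4: divide by 4, so div: x + 1 = 5.
Step 6. [x + 1 = 5] +1 is outermost — subtract 1 both sides, so sub: x = 4.

Answer: x ∈ {4}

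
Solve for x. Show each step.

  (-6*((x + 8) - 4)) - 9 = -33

Step 1. [(-6*((x + 8) - 4)) - 9 = -33] peel the -9: add 9 from each side. So sub: -6*((x + 8) - 4) = -24.
Step 2. [-6*((x + 8) - 4) = -24] -6 out front; divide by -6, so div: (x + 8) - 4 = 4.
Step 3. [(x + 8) - 4 = 4] peel the -4: add 4 from each side. So sub: x + 8 = 8.
Step 4. [x + 8 = 8] the outer +8 inverts by subtracting 8 ⇒ sub: x = 0.

Answer: x ∈ {0}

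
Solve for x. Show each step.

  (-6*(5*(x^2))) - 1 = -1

Step 1. [(-6*(5*(x^2))) - 1 = -1] 1 comes off first (add 1), so sub: -6*(5*(x^2)) = 0.
Step 2. [-6*(5*(x^2)) = 0] leading coefficient -6: divide by -6, so div: 5*(x^2) = 0.
Step 3. [5*(x^2) = 0] divide by the outer 5. So div: x^2 = 0.
Step 4. [x^2 = 0] LHS squared, RHS 0 ≥ 0: apply √ (±), so sqrt: x = 0.

Answer: x ∈ {0}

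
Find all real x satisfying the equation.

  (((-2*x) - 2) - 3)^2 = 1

Step 1. [(((-2*x) - 2) - 3)^2 = 1] LHS squared, RHS 1 ≥ 0: apply √ (±) ⇒ sqrt: ((-2*x) - 2) - 3 = 1 or -1.
Step 2. [((-2*x) - 2) - 3 = 1 or -1] 3 comes off first (add 3) ⇒ sub: (-2*x) - 2 = 4 or 2.
Step 3. [(-2*x) - 2 = 4 or 2] 2 comes off first (add 2), so sub: -2*x = 6 or 4.
Step 4. [-2*x = 6 or 4] leading coefficient -2: divide by -2 ⇒ div: x = -3 or -2.

Answer: x ∈ {-3, -2}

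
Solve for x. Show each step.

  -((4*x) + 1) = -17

Step 1. [-((4*x) + 1) = -17] leading − — multiply by −1, so neg: (4*x) + 1 = 17.
Step 2. [(4*x) + 1 = 17] 1 comes off first (subtract 1) ⇒ sub: 4*x = 16.
Step 3. [4*x = 16] LHS = 4·(…); ÷4 both sides ⇒ div: x = 4.

Answer: x ∈ {4}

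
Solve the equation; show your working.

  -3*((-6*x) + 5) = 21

Step 1. [-3*((-6*x) + 5) = 21] LHS = -3·(…); ÷-3 both sides, so div: (-6*x) + 5 = -7.
Step 2. [(-6*x) + 5 = -7] +5 is outermost — subtract 5 both sides, so sub: -6*x = -12.
Step 3. [-6*x = -12] leading coefficient -6: divide by -6, so div: x = 2.

Answer: x ∈ {2}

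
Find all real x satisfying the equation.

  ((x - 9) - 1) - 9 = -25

Step 1. [((x - 9) - 1) - 9 = -25] 9 comes off first (add 9) ⇒ sub: (x - 9) - 1 = -16.
Step 2. [(x - 9) - 1 = -16] add 1: x sits inside (… - 1) ⇒ sub: x - 9 = -15.
Step 3. [x - 9 = -15] peel the -9: add 9 from each side ⇒ sub: x = -6.

Answer: x ∈ {-6}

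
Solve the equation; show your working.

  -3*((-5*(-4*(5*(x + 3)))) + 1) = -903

Step 1. [-3*((-5*(-4*(5*(x + 3)))) + 1) = -903] LHS = -3·(…); ÷-3 both sides, so div: (-5*(-4*(5*(x + 3)))) + 1 = 301.
Step 2. [(-5*(-4*(5*(x + 3)))) + 1 = 301] the outer +1 inverts by subtracting 1, so sub: -5*(-4*(5*(x + 3))) = 300.
Step 3. [-5*(-4*(5*(x + 3))) = 300] -5·(inner) — divide through by -5 ⇒ div: -4*(5*(x + 3)) = -60.
Step 4. [-4*(5*(x + 3)) = -60] -4 out front; divide by -4, so div: 5*(x + 3) = 15.
Step 5. [5*(x + 3) = 15] divide by the outer 5, so div: x + 3 = 3.
Step 6. [x + 3 = 3] subtract 3: x sits inside (… + 3) ⇒ sub: x = 0.

Answer: x ∈ {0}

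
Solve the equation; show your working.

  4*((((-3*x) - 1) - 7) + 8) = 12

Step 1. [4*((((-3*x) - 1) - 7) + 8) = 12] divide by the outer 4. So div: (((-3*x) - 1) - 7) + 8 = 3.
Step 2. [(((-3*x) - 1) - 7) + 8 = 3] peel the +8: subtract 8 from each side, so sub: ((-3*x) - 1) - 7 = -5.
Step 3. [((-3*x) - 1) - 7 = -5] peel the -7: add 7 from each side, so sub: (-3*x) - 1 = 2.
Step 4. [(-3*x) - 1 = 2] 1 comes off first (add 1) ⇒ sub: -3*x = 3.
Step 5. [-3*x = 3] -3 out front; divide by -3. So div: x = -1.

Answer: x ∈ {-1}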